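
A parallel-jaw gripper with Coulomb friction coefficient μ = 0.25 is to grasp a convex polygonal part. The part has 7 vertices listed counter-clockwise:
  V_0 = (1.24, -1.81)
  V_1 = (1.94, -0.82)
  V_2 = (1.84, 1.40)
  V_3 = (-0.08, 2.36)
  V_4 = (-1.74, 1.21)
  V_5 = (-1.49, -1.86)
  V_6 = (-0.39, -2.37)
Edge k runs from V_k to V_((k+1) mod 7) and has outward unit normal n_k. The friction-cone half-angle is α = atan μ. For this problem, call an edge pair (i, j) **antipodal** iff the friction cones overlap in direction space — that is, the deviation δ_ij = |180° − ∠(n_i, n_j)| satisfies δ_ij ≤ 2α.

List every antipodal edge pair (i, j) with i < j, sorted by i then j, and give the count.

α = atan 0.25 = 14.04°;  2α = 28.07°
n_0 = (+0.8165, -0.5773)
n_1 = (+0.9990, +0.0450)
n_2 = (+0.4472, +0.8944)
n_3 = (-0.5695, +0.8220)
n_4 = (-0.9967, -0.0812)
n_5 = (-0.4206, -0.9072)
n_6 = (+0.3249, -0.9457)
  (0,1): δ = 142.16°  ·
  (0,2): δ = 81.30°  ·
  (0,3): δ = 20.02°  ✓
  (0,4): δ = 39.92°  ·
  (0,5): δ = 100.39°  ·
  (0,6): δ = 144.22°  ·
  (1,2): δ = 119.14°  ·
  (1,3): δ = 57.87°  ·
  (1,4): δ = 2.08°  ✓
  (1,5): δ = 62.55°  ·
  (1,6): δ = 106.38°  ·
  (2,3): δ = 118.72°  ·
  (2,4): δ = 58.78°  ·
  (2,5): δ = 1.69°  ✓
  (2,6): δ = 45.53°  ·
  (3,4): δ = 120.06°  ·
  (3,5): δ = 59.59°  ·
  (3,6): δ = 15.75°  ✓
  (4,5): δ = 119.53°  ·
  (4,6): δ = 75.69°  ·
  (5,6): δ = 136.17°  ·
antipodal pairs: 4

count = 4; pairs: (0,3), (1,4), (2,5), (3,6)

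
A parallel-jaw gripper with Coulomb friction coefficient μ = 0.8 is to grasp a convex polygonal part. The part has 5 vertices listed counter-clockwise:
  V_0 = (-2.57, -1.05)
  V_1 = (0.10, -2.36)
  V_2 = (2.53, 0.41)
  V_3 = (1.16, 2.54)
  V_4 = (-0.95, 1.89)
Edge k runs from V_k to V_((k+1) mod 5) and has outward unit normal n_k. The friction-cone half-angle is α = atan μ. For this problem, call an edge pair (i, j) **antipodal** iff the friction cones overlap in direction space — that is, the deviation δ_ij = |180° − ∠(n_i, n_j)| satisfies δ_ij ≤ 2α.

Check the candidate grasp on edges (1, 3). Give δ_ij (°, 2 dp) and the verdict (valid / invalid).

α = atan 0.8 = 38.66°;  2α = 77.32°
edge 1: e_1 = (+2.43, +2.77);  n_1 = (+0.7517, -0.6595)
edge 3: e_3 = (-2.11, -0.65);  n_3 = (-0.2944, +0.9557)
∠(n_1, n_3) = 148.38°
δ = |180° − 148.38°| = 31.62°
31.62° ≤ 2α = 77.32°  →  valid

δ = 31.62°, valid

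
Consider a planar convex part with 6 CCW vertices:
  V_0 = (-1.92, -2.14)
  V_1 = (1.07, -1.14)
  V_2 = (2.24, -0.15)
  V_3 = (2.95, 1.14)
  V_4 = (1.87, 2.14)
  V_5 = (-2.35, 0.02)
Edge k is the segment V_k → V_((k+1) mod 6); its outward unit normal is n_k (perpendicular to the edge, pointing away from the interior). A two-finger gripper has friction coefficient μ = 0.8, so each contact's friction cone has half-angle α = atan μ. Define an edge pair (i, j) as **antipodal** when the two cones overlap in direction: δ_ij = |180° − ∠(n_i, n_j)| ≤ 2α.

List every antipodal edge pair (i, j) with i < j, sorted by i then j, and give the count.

count = 7; pairs: (0,3), (0,4), (1,4), (1,5), (2,4), (2,5), (3,5)

α = atan 0.8 = 38.66°;  2α = 77.32°
n_0 = (+0.3172, -0.9484)
n_1 = (+0.6459, -0.7634)
n_2 = (+0.8761, -0.4822)
n_3 = (+0.6794, +0.7338)
n_4 = (-0.4489, +0.8936)
n_5 = (-0.9808, -0.1952)
  (0,1): δ = 158.26°  ·
  (0,2): δ = 137.32°  ·
  (0,3): δ = 61.29°  ✓
  (0,4): δ = 8.18°  ✓
  (0,5): δ = 82.77°  ·
  (1,2): δ = 159.06°  ·
  (1,3): δ = 83.03°  ·
  (1,4): δ = 13.56°  ✓
  (1,5): δ = 61.02°  ✓
  (2,3): δ = 103.97°  ·
  (2,4): δ = 34.50°  ✓
  (2,5): δ = 40.09°  ✓
  (3,4): δ = 110.53°  ·
  (3,5): δ = 35.94°  ✓
  (4,5): δ = 105.41°  ·
antipodal pairs: 7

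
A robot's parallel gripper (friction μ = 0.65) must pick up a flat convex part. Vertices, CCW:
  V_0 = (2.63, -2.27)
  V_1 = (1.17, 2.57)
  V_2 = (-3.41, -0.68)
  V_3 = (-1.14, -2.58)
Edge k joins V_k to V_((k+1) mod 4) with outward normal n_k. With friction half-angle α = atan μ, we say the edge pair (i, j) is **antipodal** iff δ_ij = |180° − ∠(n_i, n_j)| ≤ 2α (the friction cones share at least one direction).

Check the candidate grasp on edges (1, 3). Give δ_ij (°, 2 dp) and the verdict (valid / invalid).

α = atan 0.65 = 33.02°;  2α = 66.05°
edge 1: e_1 = (-4.58, -3.25);  n_1 = (-0.5787, +0.8155)
edge 3: e_3 = (+3.77, +0.31);  n_3 = (+0.0820, -0.9966)
∠(n_1, n_3) = 149.34°
δ = |180° − 149.34°| = 30.66°
30.66° ≤ 2α = 66.05°  →  valid

δ = 30.66°, valid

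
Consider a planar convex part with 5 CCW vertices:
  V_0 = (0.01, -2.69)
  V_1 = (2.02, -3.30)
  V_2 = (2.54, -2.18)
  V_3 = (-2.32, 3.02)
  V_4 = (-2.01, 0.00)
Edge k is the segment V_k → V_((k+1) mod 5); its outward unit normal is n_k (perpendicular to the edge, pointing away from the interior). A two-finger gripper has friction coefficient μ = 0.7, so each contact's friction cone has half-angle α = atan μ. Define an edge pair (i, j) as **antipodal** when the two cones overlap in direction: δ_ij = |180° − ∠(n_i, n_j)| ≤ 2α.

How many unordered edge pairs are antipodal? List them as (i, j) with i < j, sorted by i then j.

α = atan 0.7 = 34.99°;  2α = 69.98°
n_0 = (-0.2904, -0.9569)
n_1 = (+0.9070, -0.4211)
n_2 = (+0.7306, +0.6828)
n_3 = (-0.9948, -0.1021)
n_4 = (-0.7996, -0.6005)
  (0,1): δ = 98.02°  ·
  (0,2): δ = 30.05°  ✓
  (0,3): δ = 112.74°  ·
  (0,4): δ = 143.79°  ·
  (1,2): δ = 112.03°  ·
  (1,3): δ = 30.77°  ✓
  (1,4): δ = 61.81°  ✓
  (2,3): δ = 37.20°  ✓
  (2,4): δ = 6.16°  ✓
  (3,4): δ = 148.96°  ·
antipodal pairs: 5

count = 5; pairs: (0,2), (1,3), (1,4), (2,3), (2,4)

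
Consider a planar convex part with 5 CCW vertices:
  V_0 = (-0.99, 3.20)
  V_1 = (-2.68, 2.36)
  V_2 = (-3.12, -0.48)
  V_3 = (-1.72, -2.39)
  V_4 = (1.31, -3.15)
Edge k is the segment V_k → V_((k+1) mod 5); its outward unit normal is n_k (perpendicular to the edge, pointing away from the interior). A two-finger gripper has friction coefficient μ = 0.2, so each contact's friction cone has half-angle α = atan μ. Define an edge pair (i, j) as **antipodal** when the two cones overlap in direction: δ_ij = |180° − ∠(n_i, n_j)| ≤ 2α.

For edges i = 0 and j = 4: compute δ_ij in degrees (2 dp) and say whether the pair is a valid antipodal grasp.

α = atan 0.2 = 11.31°;  2α = 22.62°
edge 0: e_0 = (-1.69, -0.84);  n_0 = (-0.4451, +0.8955)
edge 4: e_4 = (-2.30, +6.35);  n_4 = (+0.9402, +0.3406)
∠(n_0, n_4) = 96.52°
δ = |180° − 96.52°| = 83.48°
83.48° > 2α = 22.62°  →  invalid

δ = 83.48°, invalid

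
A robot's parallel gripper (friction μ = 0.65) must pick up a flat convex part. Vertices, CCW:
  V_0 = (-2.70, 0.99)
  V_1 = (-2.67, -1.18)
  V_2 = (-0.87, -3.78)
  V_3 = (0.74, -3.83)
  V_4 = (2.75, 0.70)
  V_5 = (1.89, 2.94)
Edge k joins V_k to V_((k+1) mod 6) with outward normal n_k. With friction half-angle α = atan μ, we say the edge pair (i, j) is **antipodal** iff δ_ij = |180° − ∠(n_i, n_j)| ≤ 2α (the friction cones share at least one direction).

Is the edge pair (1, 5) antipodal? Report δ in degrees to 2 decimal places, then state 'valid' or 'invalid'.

α = atan 0.65 = 33.02°;  2α = 66.05°
edge 1: e_1 = (+1.80, -2.60);  n_1 = (-0.8222, -0.5692)
edge 5: e_5 = (-4.59, -1.95);  n_5 = (-0.3910, +0.9204)
∠(n_1, n_5) = 101.68°
δ = |180° − 101.68°| = 78.32°
78.32° > 2α = 66.05°  →  invalid

δ = 78.32°, invalid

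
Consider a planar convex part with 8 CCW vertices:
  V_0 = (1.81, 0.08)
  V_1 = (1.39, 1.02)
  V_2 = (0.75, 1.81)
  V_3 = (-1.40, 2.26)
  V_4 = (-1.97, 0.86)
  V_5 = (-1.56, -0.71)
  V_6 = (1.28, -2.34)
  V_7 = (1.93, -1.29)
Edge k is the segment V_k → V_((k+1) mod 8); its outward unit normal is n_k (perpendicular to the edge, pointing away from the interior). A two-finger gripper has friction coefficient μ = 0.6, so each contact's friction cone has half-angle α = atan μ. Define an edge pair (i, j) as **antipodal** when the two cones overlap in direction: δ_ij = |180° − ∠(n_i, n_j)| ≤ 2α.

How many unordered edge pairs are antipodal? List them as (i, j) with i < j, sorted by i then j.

α = atan 0.6 = 30.96°;  2α = 61.93°
n_0 = (+0.9130, +0.4079)
n_1 = (+0.7770, +0.6295)
n_2 = (+0.2049, +0.9788)
n_3 = (-0.9262, +0.3771)
n_4 = (-0.9676, -0.2527)
n_5 = (-0.4978, -0.8673)
n_6 = (+0.8503, -0.5264)
n_7 = (+0.9962, +0.0873)
  (0,1): δ = 165.06°  ·
  (0,2): δ = 125.90°  ·
  (0,3): δ = 46.23°  ✓
  (0,4): δ = 9.44°  ✓
  (0,5): δ = 36.07°  ✓
  (0,6): δ = 124.17°  ·
  (0,7): δ = 160.93°  ·
  (1,2): δ = 140.83°  ·
  (1,3): δ = 61.17°  ✓
  (1,4): δ = 24.38°  ✓
  (1,5): δ = 21.13°  ✓
  (1,6): δ = 109.23°  ·
  (1,7): δ = 145.99°  ·
  (2,3): δ = 100.33°  ·
  (2,4): δ = 63.54°  ·
  (2,5): δ = 18.03°  ✓
  (2,6): δ = 70.06°  ·
  (2,7): δ = 106.83°  ·
  (3,4): δ = 143.21°  ·
  (3,5): δ = 97.70°  ·
  (3,6): δ = 9.61°  ✓
  (3,7): δ = 27.16°  ✓
  (4,5): δ = 134.49°  ·
  (4,6): δ = 46.40°  ✓
  (4,7): δ = 9.63°  ✓
  (5,6): δ = 91.91°  ·
  (5,7): δ = 55.14°  ✓
  (6,7): δ = 143.23°  ·
antipodal pairs: 12

count = 12; pairs: (0,3), (0,4), (0,5), (1,3), (1,4), (1,5), (2,5), (3,6), (3,7), (4,6), (4,7), (5,7)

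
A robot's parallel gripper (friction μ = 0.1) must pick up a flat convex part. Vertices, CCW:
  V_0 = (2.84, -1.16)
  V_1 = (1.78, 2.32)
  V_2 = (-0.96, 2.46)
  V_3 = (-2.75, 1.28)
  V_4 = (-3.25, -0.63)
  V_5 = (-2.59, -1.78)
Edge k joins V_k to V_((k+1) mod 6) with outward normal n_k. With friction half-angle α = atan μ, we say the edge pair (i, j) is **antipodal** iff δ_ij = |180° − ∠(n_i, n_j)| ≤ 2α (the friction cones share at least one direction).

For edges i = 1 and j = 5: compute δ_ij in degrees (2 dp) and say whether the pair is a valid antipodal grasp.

δ = 9.44°, valid

α = atan 0.1 = 5.71°;  2α = 11.42°
edge 1: e_1 = (-2.74, +0.14);  n_1 = (+0.0510, +0.9987)
edge 5: e_5 = (+5.43, +0.62);  n_5 = (+0.1134, -0.9935)
∠(n_1, n_5) = 170.56°
δ = |180° − 170.56°| = 9.44°
9.44° ≤ 2α = 11.42°  →  valid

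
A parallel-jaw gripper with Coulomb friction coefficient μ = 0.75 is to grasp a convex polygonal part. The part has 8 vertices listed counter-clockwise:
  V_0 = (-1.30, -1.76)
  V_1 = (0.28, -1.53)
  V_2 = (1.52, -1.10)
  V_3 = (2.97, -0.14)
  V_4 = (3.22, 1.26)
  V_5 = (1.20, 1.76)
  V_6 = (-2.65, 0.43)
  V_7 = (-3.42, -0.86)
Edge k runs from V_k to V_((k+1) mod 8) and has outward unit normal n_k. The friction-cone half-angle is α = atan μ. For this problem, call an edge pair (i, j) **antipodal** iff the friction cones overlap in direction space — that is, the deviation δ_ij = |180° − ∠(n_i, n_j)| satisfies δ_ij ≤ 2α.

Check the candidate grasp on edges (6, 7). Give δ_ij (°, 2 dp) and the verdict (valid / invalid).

δ = 82.17°, invalid

α = atan 0.75 = 36.87°;  2α = 73.74°
edge 6: e_6 = (-0.77, -1.29);  n_6 = (-0.8587, +0.5125)
edge 7: e_7 = (+2.12, -0.90);  n_7 = (-0.3908, -0.9205)
∠(n_6, n_7) = 97.83°
δ = |180° − 97.83°| = 82.17°
82.17° > 2α = 73.74°  →  invalid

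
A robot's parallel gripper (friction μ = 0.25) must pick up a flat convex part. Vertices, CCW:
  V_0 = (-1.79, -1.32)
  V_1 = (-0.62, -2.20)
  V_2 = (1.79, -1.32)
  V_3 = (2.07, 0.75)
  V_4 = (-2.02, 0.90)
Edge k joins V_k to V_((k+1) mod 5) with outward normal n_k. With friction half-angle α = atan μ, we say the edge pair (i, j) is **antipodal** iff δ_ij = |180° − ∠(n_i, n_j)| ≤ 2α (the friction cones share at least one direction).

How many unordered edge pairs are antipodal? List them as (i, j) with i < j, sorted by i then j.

count = 2; pairs: (1,3), (2,4)

α = atan 0.25 = 14.04°;  2α = 28.07°
n_0 = (-0.6011, -0.7992)
n_1 = (+0.3430, -0.9393)
n_2 = (+0.9910, -0.1340)
n_3 = (+0.0367, +0.9993)
n_4 = (-0.9947, -0.1031)
  (0,1): δ = 122.99°  ·
  (0,2): δ = 60.76°  ·
  (0,3): δ = 34.85°  ·
  (0,4): δ = 132.86°  ·
  (1,2): δ = 117.76°  ·
  (1,3): δ = 22.16°  ✓
  (1,4): δ = 75.86°  ·
  (2,3): δ = 84.40°  ·
  (2,4): δ = 13.62°  ✓
  (3,4): δ = 81.98°  ·
antipodal pairs: 2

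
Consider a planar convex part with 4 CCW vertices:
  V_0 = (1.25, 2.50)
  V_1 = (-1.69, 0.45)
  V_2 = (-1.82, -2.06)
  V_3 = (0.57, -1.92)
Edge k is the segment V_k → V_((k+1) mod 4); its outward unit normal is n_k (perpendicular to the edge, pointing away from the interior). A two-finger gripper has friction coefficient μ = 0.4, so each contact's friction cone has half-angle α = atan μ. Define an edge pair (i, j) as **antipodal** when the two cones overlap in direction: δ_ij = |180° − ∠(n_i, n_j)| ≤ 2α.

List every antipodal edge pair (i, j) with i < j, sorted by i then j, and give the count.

count = 2; pairs: (0,2), (1,3)

α = atan 0.4 = 21.80°;  2α = 43.60°
n_0 = (-0.5720, +0.8203)
n_1 = (-0.9987, +0.0517)
n_2 = (+0.0585, -0.9983)
n_3 = (+0.9884, -0.1521)
  (0,1): δ = 127.85°  ·
  (0,2): δ = 31.53°  ✓
  (0,3): δ = 46.37°  ·
  (1,2): δ = 83.68°  ·
  (1,3): δ = 5.78°  ✓
  (2,3): δ = 102.10°  ·
antipodal pairs: 2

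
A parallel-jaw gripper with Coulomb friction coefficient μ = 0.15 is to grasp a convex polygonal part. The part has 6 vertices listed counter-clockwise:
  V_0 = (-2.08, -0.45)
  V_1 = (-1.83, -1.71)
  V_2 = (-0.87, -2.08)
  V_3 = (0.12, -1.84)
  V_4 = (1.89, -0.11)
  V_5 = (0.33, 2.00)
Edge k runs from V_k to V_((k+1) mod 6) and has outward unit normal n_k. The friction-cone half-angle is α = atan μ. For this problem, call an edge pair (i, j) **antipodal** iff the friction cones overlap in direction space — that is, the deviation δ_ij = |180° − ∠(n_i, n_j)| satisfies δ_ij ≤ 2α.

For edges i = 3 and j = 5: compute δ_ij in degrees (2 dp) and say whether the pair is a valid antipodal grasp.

α = atan 0.15 = 8.53°;  2α = 17.06°
edge 3: e_3 = (+1.77, +1.73);  n_3 = (+0.6990, -0.7151)
edge 5: e_5 = (-2.41, -2.45);  n_5 = (-0.7129, +0.7013)
∠(n_3, n_5) = 178.87°
δ = |180° − 178.87°| = 1.13°
1.13° ≤ 2α = 17.06°  →  valid

δ = 1.13°, valid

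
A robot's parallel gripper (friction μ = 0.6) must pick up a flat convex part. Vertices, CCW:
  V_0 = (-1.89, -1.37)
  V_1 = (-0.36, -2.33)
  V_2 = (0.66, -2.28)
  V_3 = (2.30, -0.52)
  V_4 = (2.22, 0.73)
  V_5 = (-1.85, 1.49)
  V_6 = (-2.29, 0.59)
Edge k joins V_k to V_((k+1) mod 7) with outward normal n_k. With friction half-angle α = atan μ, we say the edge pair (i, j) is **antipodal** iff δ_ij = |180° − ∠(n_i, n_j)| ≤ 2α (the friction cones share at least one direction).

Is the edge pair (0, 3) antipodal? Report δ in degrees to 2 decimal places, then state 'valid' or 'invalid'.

α = atan 0.6 = 30.96°;  2α = 61.93°
edge 0: e_0 = (+1.53, -0.96);  n_0 = (-0.5315, -0.8471)
edge 3: e_3 = (-0.08, +1.25);  n_3 = (+0.9980, +0.0639)
∠(n_0, n_3) = 125.77°
δ = |180° − 125.77°| = 54.23°
54.23° ≤ 2α = 61.93°  →  valid

δ = 54.23°, valid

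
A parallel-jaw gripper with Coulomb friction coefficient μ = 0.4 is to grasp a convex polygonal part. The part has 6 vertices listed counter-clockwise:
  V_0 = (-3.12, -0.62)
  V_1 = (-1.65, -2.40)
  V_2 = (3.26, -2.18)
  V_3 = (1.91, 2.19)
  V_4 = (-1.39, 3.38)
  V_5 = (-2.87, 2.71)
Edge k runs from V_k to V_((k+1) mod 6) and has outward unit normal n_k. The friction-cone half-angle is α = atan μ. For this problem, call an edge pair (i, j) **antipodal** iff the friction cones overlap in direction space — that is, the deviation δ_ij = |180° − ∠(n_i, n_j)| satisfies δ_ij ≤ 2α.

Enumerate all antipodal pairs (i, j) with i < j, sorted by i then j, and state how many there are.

count = 5; pairs: (0,2), (0,3), (1,3), (1,4), (2,5)

α = atan 0.4 = 21.80°;  2α = 43.60°
n_0 = (-0.7711, -0.6368)
n_1 = (+0.0448, -0.9990)
n_2 = (+0.9554, +0.2952)
n_3 = (+0.3392, +0.9407)
n_4 = (-0.4124, +0.9110)
n_5 = (-0.9972, +0.0749)
  (0,1): δ = 126.99°  ·
  (0,2): δ = 22.38°  ✓
  (0,3): δ = 30.62°  ✓
  (0,4): δ = 74.81°  ·
  (0,5): δ = 136.16°  ·
  (1,2): δ = 75.40°  ·
  (1,3): δ = 22.40°  ✓
  (1,4): δ = 21.79°  ✓
  (1,5): δ = 83.14°  ·
  (2,3): δ = 127.00°  ·
  (2,4): δ = 82.81°  ·
  (2,5): δ = 21.46°  ✓
  (3,4): δ = 135.81°  ·
  (3,5): δ = 74.46°  ·
  (4,5): δ = 118.65°  ·
antipodal pairs: 5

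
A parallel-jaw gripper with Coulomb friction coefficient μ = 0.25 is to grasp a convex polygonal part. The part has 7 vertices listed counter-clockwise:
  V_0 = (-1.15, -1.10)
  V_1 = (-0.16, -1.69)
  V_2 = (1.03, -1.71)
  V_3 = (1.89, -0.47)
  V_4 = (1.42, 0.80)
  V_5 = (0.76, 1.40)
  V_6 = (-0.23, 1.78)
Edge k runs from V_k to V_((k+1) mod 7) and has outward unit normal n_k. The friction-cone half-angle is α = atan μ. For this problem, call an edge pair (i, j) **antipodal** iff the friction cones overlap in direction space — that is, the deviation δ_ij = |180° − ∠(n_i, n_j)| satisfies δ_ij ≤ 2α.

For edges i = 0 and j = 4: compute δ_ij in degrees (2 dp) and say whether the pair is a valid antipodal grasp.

δ = 11.48°, valid

α = atan 0.25 = 14.04°;  2α = 28.07°
edge 0: e_0 = (+0.99, -0.59);  n_0 = (-0.5119, -0.8590)
edge 4: e_4 = (-0.66, +0.60);  n_4 = (+0.6727, +0.7399)
∠(n_0, n_4) = 168.52°
δ = |180° − 168.52°| = 11.48°
11.48° ≤ 2α = 28.07°  →  valid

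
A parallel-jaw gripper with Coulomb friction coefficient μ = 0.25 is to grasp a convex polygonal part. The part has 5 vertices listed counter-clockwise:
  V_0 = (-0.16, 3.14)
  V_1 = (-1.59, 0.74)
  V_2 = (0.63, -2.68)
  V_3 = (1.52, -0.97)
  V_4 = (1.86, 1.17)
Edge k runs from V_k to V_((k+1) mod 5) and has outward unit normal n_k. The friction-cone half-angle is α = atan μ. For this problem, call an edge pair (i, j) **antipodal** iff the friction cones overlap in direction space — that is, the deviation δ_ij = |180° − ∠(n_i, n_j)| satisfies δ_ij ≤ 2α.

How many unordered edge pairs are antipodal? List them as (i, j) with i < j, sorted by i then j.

count = 3; pairs: (0,2), (0,3), (1,4)

α = atan 0.25 = 14.04°;  2α = 28.07°
n_0 = (-0.8591, +0.5119)
n_1 = (-0.8388, -0.5445)
n_2 = (+0.8870, -0.4617)
n_3 = (+0.9876, -0.1569)
n_4 = (+0.6982, +0.7159)
  (0,1): δ = 116.22°  ·
  (0,2): δ = 3.29°  ✓
  (0,3): δ = 21.76°  ✓
  (0,4): δ = 76.51°  ·
  (1,2): δ = 60.48°  ·
  (1,3): δ = 42.02°  ·
  (1,4): δ = 12.73°  ✓
  (2,3): δ = 161.53°  ·
  (2,4): δ = 106.79°  ·
  (3,4): δ = 125.25°  ·
antipodal pairs: 3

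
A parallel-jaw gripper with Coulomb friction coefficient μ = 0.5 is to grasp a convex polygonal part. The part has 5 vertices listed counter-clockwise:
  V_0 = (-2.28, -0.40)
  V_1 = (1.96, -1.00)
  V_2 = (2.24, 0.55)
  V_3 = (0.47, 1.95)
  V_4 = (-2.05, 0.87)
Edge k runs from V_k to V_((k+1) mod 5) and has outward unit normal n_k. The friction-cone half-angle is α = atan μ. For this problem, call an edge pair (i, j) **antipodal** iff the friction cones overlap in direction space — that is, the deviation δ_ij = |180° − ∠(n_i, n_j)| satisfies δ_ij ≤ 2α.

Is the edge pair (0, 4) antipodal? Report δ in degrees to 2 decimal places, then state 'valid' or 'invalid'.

δ = 87.79°, invalid

α = atan 0.5 = 26.57°;  2α = 53.13°
edge 0: e_0 = (+4.24, -0.60);  n_0 = (-0.1401, -0.9901)
edge 4: e_4 = (-0.23, -1.27);  n_4 = (-0.9840, +0.1782)
∠(n_0, n_4) = 92.21°
δ = |180° − 92.21°| = 87.79°
87.79° > 2α = 53.13°  →  invalid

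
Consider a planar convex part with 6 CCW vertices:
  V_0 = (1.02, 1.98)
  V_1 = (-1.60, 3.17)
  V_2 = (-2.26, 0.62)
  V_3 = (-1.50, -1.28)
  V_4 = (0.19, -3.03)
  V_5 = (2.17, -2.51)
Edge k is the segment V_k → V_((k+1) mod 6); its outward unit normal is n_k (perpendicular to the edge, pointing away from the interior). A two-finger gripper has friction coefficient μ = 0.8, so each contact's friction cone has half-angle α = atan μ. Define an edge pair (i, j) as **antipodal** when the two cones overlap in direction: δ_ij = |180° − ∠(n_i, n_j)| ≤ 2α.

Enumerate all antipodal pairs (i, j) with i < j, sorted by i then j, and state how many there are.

count = 7; pairs: (0,2), (0,3), (0,4), (1,4), (1,5), (2,5), (3,5)

α = atan 0.8 = 38.66°;  2α = 77.32°
n_0 = (+0.4135, +0.9105)
n_1 = (-0.9681, +0.2506)
n_2 = (-0.9285, -0.3714)
n_3 = (-0.7193, -0.6947)
n_4 = (+0.2540, -0.9672)
n_5 = (+0.9687, +0.2481)
  (0,1): δ = 80.08°  ·
  (0,2): δ = 43.77°  ✓
  (0,3): δ = 21.57°  ✓
  (0,4): δ = 39.14°  ✓
  (0,5): δ = 128.79°  ·
  (1,2): δ = 143.69°  ·
  (1,3): δ = 121.49°  ·
  (1,4): δ = 60.77°  ✓
  (1,5): δ = 28.88°  ✓
  (2,3): δ = 157.80°  ·
  (2,4): δ = 97.09°  ·
  (2,5): δ = 7.44°  ✓
  (3,4): δ = 119.29°  ·
  (3,5): δ = 29.63°  ✓
  (4,5): δ = 90.35°  ·
antipodal pairs: 7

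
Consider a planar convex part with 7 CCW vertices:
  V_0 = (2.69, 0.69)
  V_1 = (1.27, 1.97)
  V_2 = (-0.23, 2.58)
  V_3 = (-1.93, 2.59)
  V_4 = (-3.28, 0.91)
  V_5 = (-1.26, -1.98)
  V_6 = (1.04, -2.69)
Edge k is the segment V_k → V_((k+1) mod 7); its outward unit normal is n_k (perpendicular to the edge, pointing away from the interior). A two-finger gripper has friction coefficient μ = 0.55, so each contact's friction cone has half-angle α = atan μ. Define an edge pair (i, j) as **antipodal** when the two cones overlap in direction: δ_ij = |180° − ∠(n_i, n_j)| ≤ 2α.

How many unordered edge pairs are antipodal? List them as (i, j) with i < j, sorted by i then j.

α = atan 0.55 = 28.81°;  2α = 57.62°
n_0 = (+0.6695, +0.7428)
n_1 = (+0.3767, +0.9263)
n_2 = (+0.0059, +1.0000)
n_3 = (-0.7795, +0.6264)
n_4 = (-0.8196, -0.5729)
n_5 = (-0.2950, -0.9555)
n_6 = (+0.8986, -0.4387)
  (0,1): δ = 160.10°  ·
  (0,2): δ = 138.31°  ·
  (0,3): δ = 86.75°  ·
  (0,4): δ = 13.02°  ✓
  (0,5): δ = 24.88°  ✓
  (0,6): δ = 106.01°  ·
  (1,2): δ = 158.21°  ·
  (1,3): δ = 106.65°  ·
  (1,4): δ = 32.92°  ✓
  (1,5): δ = 4.97°  ✓
  (1,6): δ = 86.11°  ·
  (2,3): δ = 128.45°  ·
  (2,4): δ = 54.71°  ✓
  (2,5): δ = 16.82°  ✓
  (2,6): δ = 64.32°  ·
  (3,4): δ = 106.26°  ·
  (3,5): δ = 68.37°  ·
  (3,6): δ = 12.76°  ✓
  (4,5): δ = 142.11°  ·
  (4,6): δ = 60.97°  ·
  (5,6): δ = 98.86°  ·
antipodal pairs: 7

count = 7; pairs: (0,4), (0,5), (1,4), (1,5), (2,4), (2,5), (3,6)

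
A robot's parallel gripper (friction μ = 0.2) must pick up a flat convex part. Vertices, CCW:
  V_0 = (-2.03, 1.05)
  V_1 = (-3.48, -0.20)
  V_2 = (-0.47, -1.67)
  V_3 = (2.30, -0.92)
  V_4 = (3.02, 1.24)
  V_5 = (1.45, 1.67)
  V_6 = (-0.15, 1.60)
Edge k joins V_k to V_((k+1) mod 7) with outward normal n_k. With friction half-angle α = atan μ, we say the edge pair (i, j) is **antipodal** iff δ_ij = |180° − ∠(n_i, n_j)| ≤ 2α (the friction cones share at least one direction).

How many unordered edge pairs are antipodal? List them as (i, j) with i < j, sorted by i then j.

count = 3; pairs: (1,4), (2,5), (2,6)

α = atan 0.2 = 11.31°;  2α = 22.62°
n_0 = (-0.6529, +0.7574)
n_1 = (-0.4388, -0.8986)
n_2 = (+0.2613, -0.9652)
n_3 = (+0.9487, -0.3162)
n_4 = (+0.2642, +0.9645)
n_5 = (-0.0437, +0.9990)
n_6 = (-0.2808, +0.9598)
  (0,1): δ = 66.79°  ·
  (0,2): δ = 25.61°  ·
  (0,3): δ = 30.80°  ·
  (0,4): δ = 123.92°  ·
  (0,5): δ = 141.74°  ·
  (0,6): δ = 155.54°  ·
  (1,2): δ = 138.82°  ·
  (1,3): δ = 82.41°  ·
  (1,4): δ = 10.71°  ✓
  (1,5): δ = 28.53°  ·
  (1,6): δ = 42.34°  ·
  (2,3): δ = 123.59°  ·
  (2,4): δ = 30.47°  ·
  (2,5): δ = 12.64°  ✓
  (2,6): δ = 1.16°  ✓
  (3,4): δ = 86.88°  ·
  (3,5): δ = 69.06°  ·
  (3,6): δ = 55.26°  ·
  (4,5): δ = 162.18°  ·
  (4,6): δ = 148.38°  ·
  (5,6): δ = 166.20°  ·
antipodal pairs: 3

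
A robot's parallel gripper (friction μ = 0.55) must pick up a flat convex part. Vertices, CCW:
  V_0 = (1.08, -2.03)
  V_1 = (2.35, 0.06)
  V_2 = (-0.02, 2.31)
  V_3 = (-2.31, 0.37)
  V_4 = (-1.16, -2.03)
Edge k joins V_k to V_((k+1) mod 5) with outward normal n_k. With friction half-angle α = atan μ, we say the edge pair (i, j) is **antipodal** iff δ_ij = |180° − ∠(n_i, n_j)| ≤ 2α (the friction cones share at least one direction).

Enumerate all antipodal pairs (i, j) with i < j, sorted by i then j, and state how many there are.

α = atan 0.55 = 28.81°;  2α = 57.62°
n_0 = (+0.8546, -0.5193)
n_1 = (+0.6885, +0.7252)
n_2 = (-0.6464, +0.7630)
n_3 = (-0.9018, -0.4321)
n_4 = (+0.0000, -1.0000)
  (0,1): δ = 102.23°  ·
  (0,2): δ = 18.44°  ✓
  (0,3): δ = 56.89°  ✓
  (0,4): δ = 121.29°  ·
  (1,2): δ = 96.22°  ·
  (1,3): δ = 20.89°  ✓
  (1,4): δ = 43.51°  ✓
  (2,3): δ = 104.67°  ·
  (2,4): δ = 40.27°  ✓
  (3,4): δ = 115.60°  ·
antipodal pairs: 5

count = 5; pairs: (0,2), (0,3), (1,3), (1,4), (2,4)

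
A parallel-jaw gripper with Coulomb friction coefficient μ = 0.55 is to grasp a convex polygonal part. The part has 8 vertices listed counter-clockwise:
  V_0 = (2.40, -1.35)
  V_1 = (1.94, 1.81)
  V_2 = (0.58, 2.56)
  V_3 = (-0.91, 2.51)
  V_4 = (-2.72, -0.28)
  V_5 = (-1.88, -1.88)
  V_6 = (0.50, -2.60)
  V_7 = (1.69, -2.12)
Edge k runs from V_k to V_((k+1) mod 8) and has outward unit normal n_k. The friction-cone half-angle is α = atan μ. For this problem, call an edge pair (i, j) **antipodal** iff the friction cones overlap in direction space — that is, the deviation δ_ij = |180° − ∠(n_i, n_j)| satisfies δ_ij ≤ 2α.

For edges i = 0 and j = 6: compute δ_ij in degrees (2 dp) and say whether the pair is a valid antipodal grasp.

δ = 103.68°, invalid

α = atan 0.55 = 28.81°;  2α = 57.62°
edge 0: e_0 = (-0.46, +3.16);  n_0 = (+0.9896, +0.1441)
edge 6: e_6 = (+1.19, +0.48);  n_6 = (+0.3741, -0.9274)
∠(n_0, n_6) = 76.32°
δ = |180° − 76.32°| = 103.68°
103.68° > 2α = 57.62°  →  invalid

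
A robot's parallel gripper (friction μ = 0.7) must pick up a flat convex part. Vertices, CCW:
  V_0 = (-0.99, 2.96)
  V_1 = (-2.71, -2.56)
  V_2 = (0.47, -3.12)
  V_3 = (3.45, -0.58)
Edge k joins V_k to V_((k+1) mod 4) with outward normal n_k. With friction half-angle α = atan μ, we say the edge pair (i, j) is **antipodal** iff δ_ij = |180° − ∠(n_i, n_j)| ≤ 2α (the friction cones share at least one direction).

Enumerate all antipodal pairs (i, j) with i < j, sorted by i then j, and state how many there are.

count = 3; pairs: (0,2), (0,3), (1,3)

α = atan 0.7 = 34.99°;  2α = 69.98°
n_0 = (-0.9547, +0.2975)
n_1 = (-0.1734, -0.9848)
n_2 = (+0.6487, -0.7611)
n_3 = (+0.6234, +0.7819)
  (0,1): δ = 82.68°  ·
  (0,2): δ = 32.25°  ✓
  (0,3): δ = 68.74°  ✓
  (1,2): δ = 129.57°  ·
  (1,3): δ = 28.58°  ✓
  (2,3): δ = 79.01°  ·
antipodal pairs: 3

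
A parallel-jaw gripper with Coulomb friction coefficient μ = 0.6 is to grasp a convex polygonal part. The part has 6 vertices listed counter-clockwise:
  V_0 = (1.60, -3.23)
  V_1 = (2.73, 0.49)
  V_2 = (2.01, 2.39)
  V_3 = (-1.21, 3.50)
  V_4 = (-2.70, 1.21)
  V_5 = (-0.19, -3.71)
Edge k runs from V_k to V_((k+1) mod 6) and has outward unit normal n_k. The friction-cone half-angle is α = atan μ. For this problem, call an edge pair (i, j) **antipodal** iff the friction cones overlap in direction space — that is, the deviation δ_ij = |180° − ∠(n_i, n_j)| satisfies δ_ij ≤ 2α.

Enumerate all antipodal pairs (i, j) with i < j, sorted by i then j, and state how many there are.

count = 7; pairs: (0,3), (0,4), (1,3), (1,4), (2,4), (2,5), (3,5)

α = atan 0.6 = 30.96°;  2α = 61.93°
n_0 = (+0.9568, -0.2906)
n_1 = (+0.9351, +0.3544)
n_2 = (+0.3259, +0.9454)
n_3 = (-0.8382, +0.5454)
n_4 = (-0.8908, -0.4544)
n_5 = (+0.2590, -0.9659)
  (0,1): δ = 142.35°  ·
  (0,2): δ = 92.12°  ·
  (0,3): δ = 16.15°  ✓
  (0,4): δ = 43.93°  ✓
  (0,5): δ = 121.91°  ·
  (1,2): δ = 129.77°  ·
  (1,3): δ = 53.80°  ✓
  (1,4): δ = 6.27°  ✓
  (1,5): δ = 84.26°  ·
  (2,3): δ = 104.03°  ·
  (2,4): δ = 43.95°  ✓
  (2,5): δ = 34.03°  ✓
  (3,4): δ = 119.92°  ·
  (3,5): δ = 41.94°  ✓
  (4,5): δ = 102.02°  ·
antipodal pairs: 7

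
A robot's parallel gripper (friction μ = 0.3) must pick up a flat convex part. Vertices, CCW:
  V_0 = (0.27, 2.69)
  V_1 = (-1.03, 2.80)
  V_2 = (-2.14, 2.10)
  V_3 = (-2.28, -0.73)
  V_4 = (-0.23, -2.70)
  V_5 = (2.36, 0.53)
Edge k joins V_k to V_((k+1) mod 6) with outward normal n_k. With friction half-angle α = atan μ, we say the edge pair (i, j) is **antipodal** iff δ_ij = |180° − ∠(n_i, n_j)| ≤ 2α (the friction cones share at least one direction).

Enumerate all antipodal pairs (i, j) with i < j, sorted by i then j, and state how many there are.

count = 2; pairs: (1,4), (3,5)

α = atan 0.3 = 16.70°;  2α = 33.40°
n_0 = (+0.0843, +0.9964)
n_1 = (-0.5334, +0.8459)
n_2 = (-0.9988, +0.0494)
n_3 = (-0.6929, -0.7210)
n_4 = (+0.7802, -0.6256)
n_5 = (+0.7187, +0.6954)
  (0,1): δ = 142.93°  ·
  (0,2): δ = 88.00°  ·
  (0,3): δ = 39.02°  ·
  (0,4): δ = 56.11°  ·
  (0,5): δ = 138.89°  ·
  (1,2): δ = 125.07°  ·
  (1,3): δ = 76.10°  ·
  (1,4): δ = 19.04°  ✓
  (1,5): δ = 101.82°  ·
  (2,3): δ = 131.03°  ·
  (2,4): δ = 35.89°  ·
  (2,5): δ = 46.89°  ·
  (3,4): δ = 84.86°  ·
  (3,5): δ = 2.08°  ✓
  (4,5): δ = 97.22°  ·
antipodal pairs: 2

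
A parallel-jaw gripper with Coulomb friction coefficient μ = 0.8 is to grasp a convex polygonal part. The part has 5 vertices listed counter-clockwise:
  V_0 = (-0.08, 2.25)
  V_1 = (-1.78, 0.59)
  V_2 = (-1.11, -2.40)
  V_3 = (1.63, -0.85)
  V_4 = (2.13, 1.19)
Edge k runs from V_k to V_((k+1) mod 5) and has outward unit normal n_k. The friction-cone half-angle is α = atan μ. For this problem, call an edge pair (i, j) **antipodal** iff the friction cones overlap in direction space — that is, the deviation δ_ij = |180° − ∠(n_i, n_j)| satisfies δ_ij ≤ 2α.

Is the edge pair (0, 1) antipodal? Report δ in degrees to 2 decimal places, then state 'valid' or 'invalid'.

δ = 121.69°, invalid

α = atan 0.8 = 38.66°;  2α = 77.32°
edge 0: e_0 = (-1.70, -1.66);  n_0 = (-0.6986, +0.7155)
edge 1: e_1 = (+0.67, -2.99);  n_1 = (-0.9758, -0.2187)
∠(n_0, n_1) = 58.31°
δ = |180° − 58.31°| = 121.69°
121.69° > 2α = 77.32°  →  invalid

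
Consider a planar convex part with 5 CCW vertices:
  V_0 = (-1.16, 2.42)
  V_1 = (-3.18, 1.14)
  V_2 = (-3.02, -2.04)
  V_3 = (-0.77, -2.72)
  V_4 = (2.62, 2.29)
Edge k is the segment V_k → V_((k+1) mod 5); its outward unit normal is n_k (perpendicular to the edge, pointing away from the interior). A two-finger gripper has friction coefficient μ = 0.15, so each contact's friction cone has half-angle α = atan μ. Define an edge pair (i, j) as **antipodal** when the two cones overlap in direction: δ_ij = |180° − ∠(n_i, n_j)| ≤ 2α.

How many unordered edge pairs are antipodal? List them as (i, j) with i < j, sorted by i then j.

count = 1; pairs: (2,4)

α = atan 0.15 = 8.53°;  2α = 17.06°
n_0 = (-0.5353, +0.8447)
n_1 = (-0.9987, -0.0503)
n_2 = (-0.2893, -0.9572)
n_3 = (+0.8282, -0.5604)
n_4 = (+0.0344, +0.9994)
  (0,1): δ = 119.48°  ·
  (0,2): δ = 49.18°  ·
  (0,3): δ = 23.55°  ·
  (0,4): δ = 145.67°  ·
  (1,2): δ = 109.70°  ·
  (1,3): δ = 36.96°  ·
  (1,4): δ = 85.15°  ·
  (2,3): δ = 107.27°  ·
  (2,4): δ = 14.85°  ✓
  (3,4): δ = 57.89°  ·
antipodal pairs: 1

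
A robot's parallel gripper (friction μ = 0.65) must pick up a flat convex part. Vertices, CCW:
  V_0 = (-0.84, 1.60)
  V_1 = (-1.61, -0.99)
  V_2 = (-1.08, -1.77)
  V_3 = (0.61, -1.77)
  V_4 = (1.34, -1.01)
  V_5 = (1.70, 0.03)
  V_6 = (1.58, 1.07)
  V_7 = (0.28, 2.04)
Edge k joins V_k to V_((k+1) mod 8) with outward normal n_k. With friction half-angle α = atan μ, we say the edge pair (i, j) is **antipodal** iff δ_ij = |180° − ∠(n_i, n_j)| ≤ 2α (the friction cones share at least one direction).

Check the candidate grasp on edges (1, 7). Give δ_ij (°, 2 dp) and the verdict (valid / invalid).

δ = 77.25°, invalid

α = atan 0.65 = 33.02°;  2α = 66.05°
edge 1: e_1 = (+0.53, -0.78);  n_1 = (-0.8271, -0.5620)
edge 7: e_7 = (-1.12, -0.44);  n_7 = (-0.3657, +0.9308)
∠(n_1, n_7) = 102.75°
δ = |180° − 102.75°| = 77.25°
77.25° > 2α = 66.05°  →  invalid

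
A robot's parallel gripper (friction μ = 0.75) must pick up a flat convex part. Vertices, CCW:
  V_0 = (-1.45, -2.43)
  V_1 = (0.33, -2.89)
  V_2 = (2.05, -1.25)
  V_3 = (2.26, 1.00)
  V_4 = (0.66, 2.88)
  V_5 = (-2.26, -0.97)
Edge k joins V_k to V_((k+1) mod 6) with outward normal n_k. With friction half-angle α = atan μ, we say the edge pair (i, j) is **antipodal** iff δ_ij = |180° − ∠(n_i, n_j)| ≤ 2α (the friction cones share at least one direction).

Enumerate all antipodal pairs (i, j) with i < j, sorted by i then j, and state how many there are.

count = 6; pairs: (0,3), (0,4), (1,4), (2,4), (2,5), (3,5)

α = atan 0.75 = 36.87°;  2α = 73.74°
n_0 = (-0.2502, -0.9682)
n_1 = (+0.6901, -0.7237)
n_2 = (+0.9957, -0.0929)
n_3 = (+0.7615, +0.6481)
n_4 = (-0.7968, +0.6043)
n_5 = (-0.8744, -0.4851)
  (0,1): δ = 121.87°  ·
  (0,2): δ = 80.84°  ·
  (0,3): δ = 35.11°  ✓
  (0,4): δ = 67.31°  ✓
  (0,5): δ = 133.51°  ·
  (1,2): δ = 138.97°  ·
  (1,3): δ = 93.24°  ·
  (1,4): δ = 9.19°  ✓
  (1,5): δ = 75.39°  ·
  (2,3): δ = 134.27°  ·
  (2,4): δ = 31.85°  ✓
  (2,5): δ = 34.35°  ✓
  (3,4): δ = 77.58°  ·
  (3,5): δ = 11.38°  ✓
  (4,5): δ = 113.80°  ·
antipodal pairs: 6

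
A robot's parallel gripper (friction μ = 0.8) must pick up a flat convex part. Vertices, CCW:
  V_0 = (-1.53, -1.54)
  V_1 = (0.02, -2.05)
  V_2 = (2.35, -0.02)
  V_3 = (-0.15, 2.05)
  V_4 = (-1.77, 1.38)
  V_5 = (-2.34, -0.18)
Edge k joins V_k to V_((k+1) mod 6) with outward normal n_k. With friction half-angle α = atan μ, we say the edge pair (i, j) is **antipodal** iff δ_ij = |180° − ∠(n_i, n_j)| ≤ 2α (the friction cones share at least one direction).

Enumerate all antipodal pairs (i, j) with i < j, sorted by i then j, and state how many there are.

α = atan 0.8 = 38.66°;  2α = 77.32°
n_0 = (-0.3125, -0.9499)
n_1 = (+0.6569, -0.7540)
n_2 = (+0.6378, +0.7702)
n_3 = (-0.3822, +0.9241)
n_4 = (-0.9393, +0.3432)
n_5 = (-0.8592, -0.5117)
  (0,1): δ = 120.72°  ·
  (0,2): δ = 21.41°  ✓
  (0,3): δ = 40.68°  ✓
  (0,4): δ = 88.14°  ·
  (0,5): δ = 138.99°  ·
  (1,2): δ = 80.69°  ·
  (1,3): δ = 18.59°  ✓
  (1,4): δ = 28.86°  ✓
  (1,5): δ = 79.71°  ·
  (2,3): δ = 117.91°  ·
  (2,4): δ = 70.45°  ✓
  (2,5): δ = 19.60°  ✓
  (3,4): δ = 132.54°  ·
  (3,5): δ = 81.69°  ·
  (4,5): δ = 129.15°  ·
antipodal pairs: 6

count = 6; pairs: (0,2), (0,3), (1,3), (1,4), (2,4), (2,5)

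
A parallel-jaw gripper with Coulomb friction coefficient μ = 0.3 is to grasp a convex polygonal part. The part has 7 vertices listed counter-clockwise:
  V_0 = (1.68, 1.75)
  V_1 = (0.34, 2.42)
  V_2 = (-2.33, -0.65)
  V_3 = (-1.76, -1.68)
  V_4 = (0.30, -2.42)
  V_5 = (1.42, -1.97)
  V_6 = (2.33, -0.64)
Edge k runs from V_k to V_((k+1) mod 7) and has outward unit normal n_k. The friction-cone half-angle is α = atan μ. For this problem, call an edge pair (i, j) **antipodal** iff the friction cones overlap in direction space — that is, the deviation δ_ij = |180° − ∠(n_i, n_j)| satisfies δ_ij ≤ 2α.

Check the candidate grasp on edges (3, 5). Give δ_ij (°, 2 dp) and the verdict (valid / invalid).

δ = 104.62°, invalid

α = atan 0.3 = 16.70°;  2α = 33.40°
edge 3: e_3 = (+2.06, -0.74);  n_3 = (-0.3381, -0.9411)
edge 5: e_5 = (+0.91, +1.33);  n_5 = (+0.8253, -0.5647)
∠(n_3, n_5) = 75.38°
δ = |180° − 75.38°| = 104.62°
104.62° > 2α = 33.40°  →  invalid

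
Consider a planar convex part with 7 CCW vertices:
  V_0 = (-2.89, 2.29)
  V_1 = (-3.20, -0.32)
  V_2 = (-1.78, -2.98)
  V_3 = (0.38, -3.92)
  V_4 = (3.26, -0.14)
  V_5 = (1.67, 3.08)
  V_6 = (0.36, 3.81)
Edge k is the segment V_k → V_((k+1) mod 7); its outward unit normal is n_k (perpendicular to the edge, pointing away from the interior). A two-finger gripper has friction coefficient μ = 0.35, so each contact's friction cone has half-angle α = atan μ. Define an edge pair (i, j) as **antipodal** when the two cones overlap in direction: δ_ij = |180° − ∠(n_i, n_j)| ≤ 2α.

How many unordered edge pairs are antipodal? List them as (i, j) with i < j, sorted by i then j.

α = atan 0.35 = 19.29°;  2α = 38.58°
n_0 = (-0.9930, +0.1179)
n_1 = (-0.8822, -0.4709)
n_2 = (-0.3990, -0.9169)
n_3 = (+0.7954, -0.6060)
n_4 = (+0.8966, +0.4428)
n_5 = (+0.4868, +0.8735)
n_6 = (-0.4236, +0.9058)
  (0,1): δ = 145.13°  ·
  (0,2): δ = 106.74°  ·
  (0,3): δ = 30.53°  ✓
  (0,4): δ = 33.05°  ✓
  (0,5): δ = 67.64°  ·
  (0,6): δ = 121.84°  ·
  (1,2): δ = 141.61°  ·
  (1,3): δ = 65.40°  ·
  (1,4): δ = 1.82°  ✓
  (1,5): δ = 32.78°  ✓
  (1,6): δ = 86.97°  ·
  (2,3): δ = 103.79°  ·
  (2,4): δ = 40.20°  ·
  (2,5): δ = 5.61°  ✓
  (2,6): δ = 48.58°  ·
  (3,4): δ = 116.42°  ·
  (3,5): δ = 81.82°  ·
  (3,6): δ = 27.63°  ✓
  (4,5): δ = 145.41°  ·
  (4,6): δ = 91.21°  ·
  (5,6): δ = 125.81°  ·
antipodal pairs: 6

count = 6; pairs: (0,3), (0,4), (1,4), (1,5), (2,5), (3,6)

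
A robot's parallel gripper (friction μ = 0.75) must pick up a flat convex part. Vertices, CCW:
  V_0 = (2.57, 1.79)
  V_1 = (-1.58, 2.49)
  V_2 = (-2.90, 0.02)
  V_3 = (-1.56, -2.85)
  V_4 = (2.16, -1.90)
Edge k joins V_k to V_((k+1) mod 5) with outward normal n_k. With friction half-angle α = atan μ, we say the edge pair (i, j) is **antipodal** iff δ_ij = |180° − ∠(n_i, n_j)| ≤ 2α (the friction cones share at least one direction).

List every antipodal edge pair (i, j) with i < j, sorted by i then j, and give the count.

count = 5; pairs: (0,2), (0,3), (1,3), (1,4), (2,4)

α = atan 0.75 = 36.87°;  2α = 73.74°
n_0 = (+0.1663, +0.9861)
n_1 = (-0.8820, +0.4713)
n_2 = (-0.9061, -0.4231)
n_3 = (+0.2474, -0.9689)
n_4 = (+0.9939, -0.1104)
  (0,1): δ = 108.55°  ·
  (0,2): δ = 55.40°  ✓
  (0,3): δ = 23.90°  ✓
  (0,4): δ = 93.23°  ·
  (1,2): δ = 126.85°  ·
  (1,3): δ = 47.55°  ✓
  (1,4): δ = 21.78°  ✓
  (2,3): δ = 100.70°  ·
  (2,4): δ = 31.37°  ✓
  (3,4): δ = 110.67°  ·
antipodal pairs: 5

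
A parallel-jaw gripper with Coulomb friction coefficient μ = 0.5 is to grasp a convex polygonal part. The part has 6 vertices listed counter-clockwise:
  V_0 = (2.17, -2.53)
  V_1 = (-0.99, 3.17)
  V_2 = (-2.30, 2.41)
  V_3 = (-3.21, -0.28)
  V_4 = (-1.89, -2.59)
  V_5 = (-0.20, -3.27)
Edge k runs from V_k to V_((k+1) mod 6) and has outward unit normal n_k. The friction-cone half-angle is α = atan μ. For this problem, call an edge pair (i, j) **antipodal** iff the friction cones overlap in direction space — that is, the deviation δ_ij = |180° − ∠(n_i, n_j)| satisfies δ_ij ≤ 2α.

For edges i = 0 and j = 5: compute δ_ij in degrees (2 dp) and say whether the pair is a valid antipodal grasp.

δ = 78.34°, invalid

α = atan 0.5 = 26.57°;  2α = 53.13°
edge 0: e_0 = (-3.16, +5.70);  n_0 = (+0.8746, +0.4849)
edge 5: e_5 = (+2.37, +0.74);  n_5 = (+0.2980, -0.9546)
∠(n_0, n_5) = 101.66°
δ = |180° − 101.66°| = 78.34°
78.34° > 2α = 53.13°  →  invalid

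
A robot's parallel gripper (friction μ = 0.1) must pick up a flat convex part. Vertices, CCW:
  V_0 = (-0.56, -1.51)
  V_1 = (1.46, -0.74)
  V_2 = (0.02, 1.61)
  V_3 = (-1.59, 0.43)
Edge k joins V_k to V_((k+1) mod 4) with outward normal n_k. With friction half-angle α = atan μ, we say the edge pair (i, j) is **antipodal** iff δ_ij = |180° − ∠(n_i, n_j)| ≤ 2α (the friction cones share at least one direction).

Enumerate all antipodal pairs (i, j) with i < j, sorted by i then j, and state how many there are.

count = 1; pairs: (1,3)

α = atan 0.1 = 5.71°;  2α = 11.42°
n_0 = (+0.3562, -0.9344)
n_1 = (+0.8527, +0.5225)
n_2 = (-0.5911, +0.8066)
n_3 = (-0.8832, -0.4689)
  (0,1): δ = 79.37°  ·
  (0,2): δ = 15.37°  ·
  (0,3): δ = 97.10°  ·
  (1,2): δ = 85.26°  ·
  (1,3): δ = 3.53°  ✓
  (2,3): δ = 98.27°  ·
antipodal pairs: 1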